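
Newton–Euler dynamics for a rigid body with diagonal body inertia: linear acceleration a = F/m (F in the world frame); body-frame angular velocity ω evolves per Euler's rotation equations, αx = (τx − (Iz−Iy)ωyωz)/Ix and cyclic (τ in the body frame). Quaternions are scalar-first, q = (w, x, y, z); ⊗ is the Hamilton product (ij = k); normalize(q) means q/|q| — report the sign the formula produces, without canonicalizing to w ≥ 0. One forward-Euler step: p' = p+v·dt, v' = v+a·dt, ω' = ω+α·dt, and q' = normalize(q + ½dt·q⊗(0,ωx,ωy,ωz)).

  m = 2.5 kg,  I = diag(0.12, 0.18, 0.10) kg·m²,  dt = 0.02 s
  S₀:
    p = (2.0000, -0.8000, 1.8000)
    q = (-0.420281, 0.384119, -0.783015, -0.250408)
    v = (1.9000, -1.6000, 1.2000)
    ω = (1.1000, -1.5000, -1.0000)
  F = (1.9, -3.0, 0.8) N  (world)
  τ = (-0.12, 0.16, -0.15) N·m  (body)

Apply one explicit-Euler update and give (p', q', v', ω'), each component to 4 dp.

linear accel F/m = (0.7600, -1.2000, 0.3200)
p + v·dt = (2.0380, -0.8320, 1.8240)
new velocity v' = (1.9152, -1.6240, 1.2064)
(τ − ω×Iω)/I = (0.0000, 1.0111, -0.5100)
ω + α·dt = (1.1000, -1.4798, -1.0102)
Hamilton product q⊗(0,ω) = (-1.8474614, -0.0549061, 0.7390917, 0.7054190)
q + ½dt·q⊗(0,ω), renormalized = (-0.4387, 0.3835, -0.7755, -0.2433)

p' = (2.0380, -0.8320, 1.8240)
q' = (-0.4387, 0.3835, -0.7755, -0.2433)
v' = (1.9152, -1.6240, 1.2064)
ω' = (1.1000, -1.4798, -1.0102)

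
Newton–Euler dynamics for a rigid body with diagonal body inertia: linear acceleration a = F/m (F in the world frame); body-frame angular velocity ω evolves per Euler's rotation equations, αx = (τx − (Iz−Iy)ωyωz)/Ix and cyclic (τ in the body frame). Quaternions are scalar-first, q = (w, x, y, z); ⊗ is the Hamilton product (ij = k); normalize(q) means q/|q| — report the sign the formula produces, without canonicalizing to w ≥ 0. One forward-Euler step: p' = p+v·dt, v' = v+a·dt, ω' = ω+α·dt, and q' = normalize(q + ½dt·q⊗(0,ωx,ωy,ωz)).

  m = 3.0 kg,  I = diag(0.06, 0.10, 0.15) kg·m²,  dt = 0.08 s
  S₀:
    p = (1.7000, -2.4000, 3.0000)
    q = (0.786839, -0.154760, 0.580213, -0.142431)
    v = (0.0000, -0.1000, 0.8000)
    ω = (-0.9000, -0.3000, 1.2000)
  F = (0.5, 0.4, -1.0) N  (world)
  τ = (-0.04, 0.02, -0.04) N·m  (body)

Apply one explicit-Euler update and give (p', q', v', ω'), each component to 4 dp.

ω×(Iω) gyroscopic = (-0.0180, 0.0972, 0.0108)
angular accel α = (-0.3667, -0.7720, -0.3387)
new body rate ω' = (-0.9293, -0.3618, 1.1729)
Hamilton product q⊗(0,ω) = (0.2056971, -0.0546288, 0.0778482, 1.5128265)
q' = normalize(q + ½dt·q⊗(0,ω)) = (0.7936, -0.1567, 0.5822, -0.0818)
linear accel F/m = (0.1667, 0.1333, -0.3333)
new position p' = (1.7000, -2.4080, 3.0640)
v + (F/m)dt = (0.0133, -0.0893, 0.7733)

p' = (1.7000, -2.4080, 3.0640)
q' = (0.7936, -0.1567, 0.5822, -0.0818)
v' = (0.0133, -0.0893, 0.7733)
ω' = (-0.9293, -0.3618, 1.1729)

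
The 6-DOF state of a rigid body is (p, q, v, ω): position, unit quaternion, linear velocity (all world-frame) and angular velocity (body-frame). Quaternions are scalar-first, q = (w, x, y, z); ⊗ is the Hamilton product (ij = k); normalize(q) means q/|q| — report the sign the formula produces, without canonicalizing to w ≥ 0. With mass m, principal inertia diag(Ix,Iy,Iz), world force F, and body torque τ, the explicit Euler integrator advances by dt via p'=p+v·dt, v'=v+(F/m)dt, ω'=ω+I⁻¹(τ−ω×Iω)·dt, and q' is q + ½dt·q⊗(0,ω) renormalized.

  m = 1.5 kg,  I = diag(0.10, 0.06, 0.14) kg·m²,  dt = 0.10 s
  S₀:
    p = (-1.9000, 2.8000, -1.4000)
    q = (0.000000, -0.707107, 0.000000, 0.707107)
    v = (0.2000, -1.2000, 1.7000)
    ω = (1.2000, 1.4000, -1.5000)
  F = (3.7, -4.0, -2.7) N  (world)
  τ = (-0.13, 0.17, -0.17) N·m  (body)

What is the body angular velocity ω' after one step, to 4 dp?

precession coupling ω×(Iω) = (-0.1680, 0.0720, -0.0672)
α = I⁻¹(τ − ω×Iω) = (0.3800, 1.6333, -0.7343)
new body rate ω' = (1.2380, 1.5633, -1.5734)

ω' = (1.2380, 1.5633, -1.5734)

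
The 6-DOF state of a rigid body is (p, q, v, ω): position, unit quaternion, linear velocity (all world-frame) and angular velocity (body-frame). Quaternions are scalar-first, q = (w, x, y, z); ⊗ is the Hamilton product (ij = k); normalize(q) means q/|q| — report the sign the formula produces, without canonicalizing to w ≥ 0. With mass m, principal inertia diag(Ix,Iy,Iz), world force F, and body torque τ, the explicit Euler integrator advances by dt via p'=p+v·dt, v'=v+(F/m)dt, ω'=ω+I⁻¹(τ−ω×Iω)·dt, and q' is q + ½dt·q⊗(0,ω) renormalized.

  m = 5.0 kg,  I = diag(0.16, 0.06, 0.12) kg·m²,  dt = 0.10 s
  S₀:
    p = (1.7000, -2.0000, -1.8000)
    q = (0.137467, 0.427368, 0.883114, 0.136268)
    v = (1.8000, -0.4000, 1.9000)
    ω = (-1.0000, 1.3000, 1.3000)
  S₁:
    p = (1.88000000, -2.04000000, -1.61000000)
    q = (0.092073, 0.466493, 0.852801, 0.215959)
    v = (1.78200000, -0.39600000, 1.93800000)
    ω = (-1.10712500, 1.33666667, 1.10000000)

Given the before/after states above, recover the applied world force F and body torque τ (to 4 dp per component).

F = (-0.9000, 0.2000, 1.9000)
τ = (-0.0700, -0.0300, -0.1100)

v₁ − v₀ = (-0.01800000, 0.00400000, 0.03800000)
applied force F = (-0.9000, 0.2000, 1.9000)
Δω = ω₁−ω₀ = (-0.10712500, 0.03666667, -0.20000000)
precession coupling = (0.1014, -0.0520, 0.1300)
I·α + gyro = (-0.0700, -0.0300, -0.1100)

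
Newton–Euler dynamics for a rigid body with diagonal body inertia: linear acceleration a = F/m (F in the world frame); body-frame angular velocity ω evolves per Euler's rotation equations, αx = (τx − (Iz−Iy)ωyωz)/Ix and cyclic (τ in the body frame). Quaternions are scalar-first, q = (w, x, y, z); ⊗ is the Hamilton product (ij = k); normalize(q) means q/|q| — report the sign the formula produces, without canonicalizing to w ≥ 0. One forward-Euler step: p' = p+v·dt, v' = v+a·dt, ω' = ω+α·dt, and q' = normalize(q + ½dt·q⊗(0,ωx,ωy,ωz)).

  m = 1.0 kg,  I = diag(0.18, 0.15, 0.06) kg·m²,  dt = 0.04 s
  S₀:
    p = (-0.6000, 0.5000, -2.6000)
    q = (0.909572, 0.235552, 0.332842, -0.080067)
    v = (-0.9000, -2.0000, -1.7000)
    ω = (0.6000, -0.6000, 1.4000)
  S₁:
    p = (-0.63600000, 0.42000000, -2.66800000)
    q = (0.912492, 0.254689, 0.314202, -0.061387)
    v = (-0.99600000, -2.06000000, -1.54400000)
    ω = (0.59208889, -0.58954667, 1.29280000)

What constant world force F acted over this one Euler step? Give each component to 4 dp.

Δv = v₁−v₀ = (-0.09600000, -0.06000000, 0.15600000)
applied force F = (-2.4000, -1.5000, 3.9000)

F = (-2.4000, -1.5000, 3.9000)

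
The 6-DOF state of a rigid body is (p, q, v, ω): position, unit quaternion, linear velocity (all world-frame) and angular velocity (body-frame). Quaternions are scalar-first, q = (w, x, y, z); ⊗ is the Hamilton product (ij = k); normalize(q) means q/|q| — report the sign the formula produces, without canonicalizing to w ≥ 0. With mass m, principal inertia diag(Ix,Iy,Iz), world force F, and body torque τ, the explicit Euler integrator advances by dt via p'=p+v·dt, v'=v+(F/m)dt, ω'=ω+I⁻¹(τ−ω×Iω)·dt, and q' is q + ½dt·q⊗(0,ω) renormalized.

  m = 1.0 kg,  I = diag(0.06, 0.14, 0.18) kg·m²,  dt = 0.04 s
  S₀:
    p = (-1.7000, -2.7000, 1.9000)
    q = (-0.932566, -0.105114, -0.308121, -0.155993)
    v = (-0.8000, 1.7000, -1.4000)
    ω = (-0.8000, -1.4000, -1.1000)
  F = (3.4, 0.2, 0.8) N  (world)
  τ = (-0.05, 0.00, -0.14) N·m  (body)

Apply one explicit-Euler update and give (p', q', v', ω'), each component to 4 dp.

p' = (-1.7320, -2.6320, 1.8440)
q' = (-0.9456, -0.0877, -0.2816, -0.1374)
v' = (-0.6640, 1.7080, -1.3680)
ω' = (-0.8744, -1.3698, -1.1510)

a = (3.4000, 0.2000, 0.8000)
p' = p + v·dt = (-1.7320, -2.6320, 1.8440)
new velocity v' = (-0.6640, 1.7080, -1.3680)
precession coupling ω×(Iω) = (0.0616, -0.1056, 0.0896)
(τ − ω×Iω)/I = (-1.8600, 0.7543, -1.2756)
new body rate ω' = (-0.8744, -1.3698, -1.1510)
2q̇ = q⊗(0,ω) = (-0.6870529, 0.8665957, 1.3147614, 0.9264854)
q' = normalize(q + ½dt·q⊗(0,ω)) = (-0.9456, -0.0877, -0.2816, -0.1374)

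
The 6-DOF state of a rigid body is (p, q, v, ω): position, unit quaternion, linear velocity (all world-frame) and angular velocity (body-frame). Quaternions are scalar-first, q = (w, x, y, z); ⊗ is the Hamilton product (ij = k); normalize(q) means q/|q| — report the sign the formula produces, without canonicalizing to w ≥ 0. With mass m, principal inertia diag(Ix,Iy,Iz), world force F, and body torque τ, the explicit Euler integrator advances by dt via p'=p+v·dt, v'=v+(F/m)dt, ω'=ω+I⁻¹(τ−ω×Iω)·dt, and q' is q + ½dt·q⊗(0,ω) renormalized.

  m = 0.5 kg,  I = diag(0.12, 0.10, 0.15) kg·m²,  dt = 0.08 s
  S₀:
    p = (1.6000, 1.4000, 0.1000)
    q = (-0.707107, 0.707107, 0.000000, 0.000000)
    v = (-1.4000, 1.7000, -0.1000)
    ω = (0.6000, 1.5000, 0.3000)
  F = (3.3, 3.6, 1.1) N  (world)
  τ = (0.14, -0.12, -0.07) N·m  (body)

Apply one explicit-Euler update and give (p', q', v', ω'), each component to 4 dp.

p' = (1.4880, 1.5360, 0.0920)
q' = (-0.7225, 0.6887, -0.0508, 0.0339)
v' = (-0.8720, 2.2760, 0.0760)
ω' = (0.6783, 1.4083, 0.2723)

a = F/m = (6.6000, 7.2000, 2.2000)
p' = p + v·dt = (1.4880, 1.5360, 0.0920)
v + (F/m)dt = (-0.8720, 2.2760, 0.0760)
gyro term ω×Iω = (0.0225, -0.0054, -0.0180)
α = I⁻¹(τ − ω×Iω) = (0.9792, -1.1460, -0.3467)
new body rate ω' = (0.6783, 1.4083, 0.2723)
q⊗(0,ω) = (-0.4242642, -0.4242642, -1.2727926, 0.8485284)
updated quaternion q' = (-0.7225, 0.6887, -0.0508, 0.0339)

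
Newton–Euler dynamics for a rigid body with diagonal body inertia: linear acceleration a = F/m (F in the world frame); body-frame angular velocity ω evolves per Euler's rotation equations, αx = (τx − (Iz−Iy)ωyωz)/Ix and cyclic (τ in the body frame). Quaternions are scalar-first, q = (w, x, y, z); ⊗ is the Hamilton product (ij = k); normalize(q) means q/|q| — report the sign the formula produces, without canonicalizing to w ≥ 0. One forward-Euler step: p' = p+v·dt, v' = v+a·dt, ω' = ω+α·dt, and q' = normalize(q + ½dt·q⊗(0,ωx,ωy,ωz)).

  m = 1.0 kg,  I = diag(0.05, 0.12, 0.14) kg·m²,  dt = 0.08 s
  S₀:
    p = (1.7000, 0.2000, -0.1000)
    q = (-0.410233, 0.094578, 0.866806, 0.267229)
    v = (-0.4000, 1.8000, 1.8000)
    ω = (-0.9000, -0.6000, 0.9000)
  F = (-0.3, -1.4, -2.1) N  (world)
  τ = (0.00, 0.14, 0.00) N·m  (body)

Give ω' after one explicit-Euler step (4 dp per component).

gyro term ω×Iω = (-0.0108, 0.0729, 0.0378)
α = I⁻¹(τ − ω×Iω) = (0.2160, 0.5592, -0.2700)
ω + α·dt = (-0.8827, -0.5553, 0.8784)

ω' = (-0.8827, -0.5553, 0.8784)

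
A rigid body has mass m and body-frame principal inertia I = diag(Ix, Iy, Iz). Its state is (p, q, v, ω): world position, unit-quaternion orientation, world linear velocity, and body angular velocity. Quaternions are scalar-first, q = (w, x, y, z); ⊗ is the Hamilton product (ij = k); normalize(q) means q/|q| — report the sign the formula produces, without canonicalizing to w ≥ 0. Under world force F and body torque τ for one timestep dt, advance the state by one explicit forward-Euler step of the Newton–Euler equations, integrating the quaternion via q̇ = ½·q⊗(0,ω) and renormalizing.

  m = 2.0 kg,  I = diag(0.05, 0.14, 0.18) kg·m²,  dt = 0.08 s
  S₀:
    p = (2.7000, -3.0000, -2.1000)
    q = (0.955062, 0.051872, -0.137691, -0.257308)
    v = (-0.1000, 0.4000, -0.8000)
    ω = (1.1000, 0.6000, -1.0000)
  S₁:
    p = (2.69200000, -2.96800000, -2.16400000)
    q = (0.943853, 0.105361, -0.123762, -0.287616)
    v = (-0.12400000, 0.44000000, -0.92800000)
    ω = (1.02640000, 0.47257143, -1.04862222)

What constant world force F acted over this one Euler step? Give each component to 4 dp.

velocity change Δv = (-0.02400000, 0.04000000, -0.12800000)
m·(v₁−v₀)/dt = (-0.6000, 1.0000, -3.2000)

F = (-0.6000, 1.0000, -3.2000)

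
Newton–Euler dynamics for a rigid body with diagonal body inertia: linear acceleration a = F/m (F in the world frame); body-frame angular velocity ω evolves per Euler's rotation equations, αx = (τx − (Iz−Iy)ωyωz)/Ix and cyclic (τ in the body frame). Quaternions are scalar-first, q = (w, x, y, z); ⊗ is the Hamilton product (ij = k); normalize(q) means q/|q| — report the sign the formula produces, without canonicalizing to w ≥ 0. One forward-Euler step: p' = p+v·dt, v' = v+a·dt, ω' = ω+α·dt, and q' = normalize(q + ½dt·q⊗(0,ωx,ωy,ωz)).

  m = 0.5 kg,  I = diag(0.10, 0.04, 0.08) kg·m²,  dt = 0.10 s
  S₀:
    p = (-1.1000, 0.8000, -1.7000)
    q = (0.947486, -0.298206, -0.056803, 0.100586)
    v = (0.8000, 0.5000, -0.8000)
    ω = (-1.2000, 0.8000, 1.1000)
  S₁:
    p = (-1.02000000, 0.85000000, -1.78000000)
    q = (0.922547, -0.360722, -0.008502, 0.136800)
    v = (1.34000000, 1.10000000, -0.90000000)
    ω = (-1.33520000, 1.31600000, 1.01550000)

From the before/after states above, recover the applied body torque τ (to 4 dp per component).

τ = (-0.1000, 0.1800, -0.0100)

Δω = ω₁−ω₀ = (-0.13520000, 0.51600000, -0.08450000)
I·α + gyro = (-0.1000, 0.1800, -0.0100)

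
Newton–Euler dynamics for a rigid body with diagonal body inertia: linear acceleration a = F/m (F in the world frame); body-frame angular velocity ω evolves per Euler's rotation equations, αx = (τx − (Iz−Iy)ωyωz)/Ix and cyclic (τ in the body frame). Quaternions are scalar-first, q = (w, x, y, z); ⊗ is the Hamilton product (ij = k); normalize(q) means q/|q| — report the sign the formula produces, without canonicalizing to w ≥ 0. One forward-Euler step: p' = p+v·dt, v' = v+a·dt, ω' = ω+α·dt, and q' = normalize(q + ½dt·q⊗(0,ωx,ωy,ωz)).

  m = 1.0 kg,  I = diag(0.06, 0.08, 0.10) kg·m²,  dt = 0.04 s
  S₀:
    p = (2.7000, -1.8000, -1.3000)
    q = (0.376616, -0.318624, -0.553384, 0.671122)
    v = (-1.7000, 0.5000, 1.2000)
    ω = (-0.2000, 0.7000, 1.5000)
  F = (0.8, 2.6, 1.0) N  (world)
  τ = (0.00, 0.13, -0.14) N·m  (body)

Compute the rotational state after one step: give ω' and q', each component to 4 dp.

ω' = (-0.2140, 0.7590, 1.4451)
q' = (0.3628, -0.3459, -0.5409, 0.6754)

angular accel α = (-0.3500, 1.4750, -1.3720)
ω + α·dt = (-0.2140, 0.7590, 1.4451)
q⊗(0,ω) = (-0.6830390, -1.3751846, 0.6073428, 0.2312104)
updated quaternion q' = (0.3628, -0.3459, -0.5409, 0.6754)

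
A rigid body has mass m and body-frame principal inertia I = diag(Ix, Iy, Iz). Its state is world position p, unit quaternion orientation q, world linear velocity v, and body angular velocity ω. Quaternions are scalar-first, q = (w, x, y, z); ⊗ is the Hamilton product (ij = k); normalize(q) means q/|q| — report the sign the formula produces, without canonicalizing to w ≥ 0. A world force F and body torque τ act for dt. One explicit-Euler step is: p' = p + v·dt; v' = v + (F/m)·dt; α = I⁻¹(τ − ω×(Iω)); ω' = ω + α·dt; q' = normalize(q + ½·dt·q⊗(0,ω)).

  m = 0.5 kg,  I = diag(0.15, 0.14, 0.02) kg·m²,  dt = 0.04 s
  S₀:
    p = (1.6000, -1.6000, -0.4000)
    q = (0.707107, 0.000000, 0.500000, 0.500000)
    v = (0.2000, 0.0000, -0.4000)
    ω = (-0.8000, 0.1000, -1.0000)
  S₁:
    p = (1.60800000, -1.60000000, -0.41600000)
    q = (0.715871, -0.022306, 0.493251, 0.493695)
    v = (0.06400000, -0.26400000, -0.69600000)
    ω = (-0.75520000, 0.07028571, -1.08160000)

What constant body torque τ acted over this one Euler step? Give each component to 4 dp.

τ = (0.1800, 0.0000, -0.0400)

Δω = ω₁−ω₀ = (0.04480000, -0.02971429, -0.08160000)
precession coupling = (0.0120, 0.1040, 0.0008)
I·α + gyro = (0.1800, 0.0000, -0.0400)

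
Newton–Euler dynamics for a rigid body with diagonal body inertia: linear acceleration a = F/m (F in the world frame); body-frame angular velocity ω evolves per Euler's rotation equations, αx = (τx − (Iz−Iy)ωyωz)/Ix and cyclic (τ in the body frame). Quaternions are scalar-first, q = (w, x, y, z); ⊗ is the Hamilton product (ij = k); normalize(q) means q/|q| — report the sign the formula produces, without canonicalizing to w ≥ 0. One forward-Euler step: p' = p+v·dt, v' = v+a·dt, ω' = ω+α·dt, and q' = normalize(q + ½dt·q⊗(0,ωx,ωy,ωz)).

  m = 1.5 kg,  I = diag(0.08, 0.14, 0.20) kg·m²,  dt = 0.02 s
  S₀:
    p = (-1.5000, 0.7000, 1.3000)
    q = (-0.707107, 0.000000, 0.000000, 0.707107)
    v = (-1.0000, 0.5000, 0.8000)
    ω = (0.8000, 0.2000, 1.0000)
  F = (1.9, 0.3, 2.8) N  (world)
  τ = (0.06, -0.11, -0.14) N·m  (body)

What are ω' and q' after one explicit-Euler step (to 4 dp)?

gyro term ω×Iω = (0.0120, -0.0960, 0.0096)
α = I⁻¹(τ − ω×Iω) = (0.6000, -0.1000, -0.7480)
new body rate ω' = (0.8120, 0.1980, 0.9850)
Hamilton product q⊗(0,ω) = (-0.7071070, -0.7071070, 0.4242642, -0.7071070)
updated quaternion q' = (-0.7141, -0.0071, 0.0042, 0.7000)

ω' = (0.8120, 0.1980, 0.9850)
q' = (-0.7141, -0.0071, 0.0042, 0.7000)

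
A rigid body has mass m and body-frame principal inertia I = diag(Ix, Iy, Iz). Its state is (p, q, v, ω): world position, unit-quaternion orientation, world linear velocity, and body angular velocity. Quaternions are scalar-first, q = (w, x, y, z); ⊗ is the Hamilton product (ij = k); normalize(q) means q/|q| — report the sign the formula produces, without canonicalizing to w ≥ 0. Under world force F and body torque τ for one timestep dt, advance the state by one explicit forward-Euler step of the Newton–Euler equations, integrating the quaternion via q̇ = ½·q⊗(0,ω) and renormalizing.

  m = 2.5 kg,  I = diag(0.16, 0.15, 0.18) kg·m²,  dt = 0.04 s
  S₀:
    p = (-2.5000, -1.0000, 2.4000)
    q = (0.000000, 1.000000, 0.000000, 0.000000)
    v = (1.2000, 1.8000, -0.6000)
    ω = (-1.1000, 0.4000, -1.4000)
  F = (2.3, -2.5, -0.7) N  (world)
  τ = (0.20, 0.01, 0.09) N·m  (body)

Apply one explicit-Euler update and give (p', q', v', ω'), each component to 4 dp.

a = F/m = (0.9200, -1.0000, -0.2800)
new position p' = (-2.4520, -0.9280, 2.3760)
v' = v + a·dt = (1.2368, 1.7600, -0.6112)
α = I⁻¹(τ − ω×Iω) = (1.3550, 0.2720, 0.4756)
new body rate ω' = (-1.0458, 0.4109, -1.3810)
2q̇ = q⊗(0,ω) = (1.1000000, 0.0000000, 1.4000000, 0.4000000)
q + ½dt·q⊗(0,ω), renormalized = (0.0220, 0.9993, 0.0280, 0.0080)

p' = (-2.4520, -0.9280, 2.3760)
q' = (0.0220, 0.9993, 0.0280, 0.0080)
v' = (1.2368, 1.7600, -0.6112)
ω' = (-1.0458, 0.4109, -1.3810)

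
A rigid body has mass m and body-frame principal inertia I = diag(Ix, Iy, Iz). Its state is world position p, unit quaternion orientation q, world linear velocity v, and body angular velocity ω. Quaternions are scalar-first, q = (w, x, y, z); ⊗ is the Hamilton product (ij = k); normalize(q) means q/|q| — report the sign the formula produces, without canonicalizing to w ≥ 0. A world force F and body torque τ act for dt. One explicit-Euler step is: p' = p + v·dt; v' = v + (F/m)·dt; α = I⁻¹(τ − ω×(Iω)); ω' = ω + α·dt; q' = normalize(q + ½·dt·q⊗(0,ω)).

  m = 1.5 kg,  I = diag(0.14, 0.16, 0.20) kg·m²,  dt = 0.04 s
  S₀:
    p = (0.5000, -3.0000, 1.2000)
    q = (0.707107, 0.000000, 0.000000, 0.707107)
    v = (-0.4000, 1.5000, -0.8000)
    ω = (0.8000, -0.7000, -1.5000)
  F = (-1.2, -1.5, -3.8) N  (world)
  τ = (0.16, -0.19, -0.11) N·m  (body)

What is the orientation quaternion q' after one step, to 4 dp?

q' = (0.7278, 0.0212, 0.0014, 0.6854)

Hamilton product q⊗(0,ω) = (1.0606605, 1.0606605, 0.0707107, -1.0606605)
q' = normalize(q + ½dt·q⊗(0,ω)) = (0.7278, 0.0212, 0.0014, 0.6854)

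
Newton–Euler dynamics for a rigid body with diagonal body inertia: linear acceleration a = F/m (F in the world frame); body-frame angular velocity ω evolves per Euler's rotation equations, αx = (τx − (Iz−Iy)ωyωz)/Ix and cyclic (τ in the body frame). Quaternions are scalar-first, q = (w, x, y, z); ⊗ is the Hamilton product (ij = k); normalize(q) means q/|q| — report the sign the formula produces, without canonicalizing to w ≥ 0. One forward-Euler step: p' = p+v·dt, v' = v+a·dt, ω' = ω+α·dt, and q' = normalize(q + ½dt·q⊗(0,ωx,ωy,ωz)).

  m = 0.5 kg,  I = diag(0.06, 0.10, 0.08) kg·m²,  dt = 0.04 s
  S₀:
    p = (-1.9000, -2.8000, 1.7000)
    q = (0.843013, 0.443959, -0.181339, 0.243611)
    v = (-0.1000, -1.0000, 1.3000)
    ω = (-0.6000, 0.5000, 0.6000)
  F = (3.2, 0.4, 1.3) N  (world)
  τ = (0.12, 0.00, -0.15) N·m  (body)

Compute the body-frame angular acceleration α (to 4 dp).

α = (2.1000, -0.0720, -1.7250)

precession coupling ω×(Iω) = (-0.0060, 0.0072, -0.0120)
(τ − ω×Iω)/I = (2.1000, -0.0720, -1.7250)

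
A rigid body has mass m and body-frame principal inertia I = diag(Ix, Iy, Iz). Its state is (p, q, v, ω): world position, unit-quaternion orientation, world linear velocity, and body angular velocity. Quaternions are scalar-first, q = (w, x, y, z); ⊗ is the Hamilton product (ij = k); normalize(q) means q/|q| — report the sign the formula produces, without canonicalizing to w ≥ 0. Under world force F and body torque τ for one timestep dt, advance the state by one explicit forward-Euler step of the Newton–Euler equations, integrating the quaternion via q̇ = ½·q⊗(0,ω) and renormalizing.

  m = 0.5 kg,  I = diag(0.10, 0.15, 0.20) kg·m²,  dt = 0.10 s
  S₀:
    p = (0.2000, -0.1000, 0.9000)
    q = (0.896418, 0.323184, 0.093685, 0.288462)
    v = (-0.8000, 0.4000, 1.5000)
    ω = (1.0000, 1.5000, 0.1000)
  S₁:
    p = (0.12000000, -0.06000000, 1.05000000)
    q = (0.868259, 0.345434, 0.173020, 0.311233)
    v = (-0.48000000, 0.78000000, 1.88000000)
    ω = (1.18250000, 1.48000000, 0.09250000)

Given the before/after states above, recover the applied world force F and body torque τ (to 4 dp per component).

F = (1.6000, 1.9000, 1.9000)
τ = (0.1900, -0.0400, 0.0600)

Δv = v₁−v₀ = (0.32000000, 0.38000000, 0.38000000)
m·(v₁−v₀)/dt = (1.6000, 1.9000, 1.9000)
Δω = ω₁−ω₀ = (0.18250000, -0.02000000, -0.00750000)
τ = I·(Δω/dt) + ω₀×(Iω₀) = (0.1900, -0.0400, 0.0600)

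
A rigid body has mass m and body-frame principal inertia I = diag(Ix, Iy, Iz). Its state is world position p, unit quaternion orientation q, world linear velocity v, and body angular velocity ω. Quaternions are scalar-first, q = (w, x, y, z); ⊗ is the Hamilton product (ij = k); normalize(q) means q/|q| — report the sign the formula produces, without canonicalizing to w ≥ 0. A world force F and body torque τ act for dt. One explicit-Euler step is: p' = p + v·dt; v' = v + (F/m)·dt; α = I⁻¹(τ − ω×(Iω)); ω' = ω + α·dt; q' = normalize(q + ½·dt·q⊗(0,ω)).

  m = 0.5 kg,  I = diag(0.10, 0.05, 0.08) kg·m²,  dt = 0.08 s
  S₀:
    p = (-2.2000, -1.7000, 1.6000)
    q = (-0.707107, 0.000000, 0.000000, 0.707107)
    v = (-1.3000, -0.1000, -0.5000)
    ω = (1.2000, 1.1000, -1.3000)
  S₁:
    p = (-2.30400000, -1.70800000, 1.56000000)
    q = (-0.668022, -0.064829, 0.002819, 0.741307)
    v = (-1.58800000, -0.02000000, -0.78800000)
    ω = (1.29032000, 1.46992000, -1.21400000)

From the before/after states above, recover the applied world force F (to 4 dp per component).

F = (-1.8000, 0.5000, -1.8000)

v₁ − v₀ = (-0.28800000, 0.08000000, -0.28800000)
m·(v₁−v₀)/dt = (-1.8000, 0.5000, -1.8000)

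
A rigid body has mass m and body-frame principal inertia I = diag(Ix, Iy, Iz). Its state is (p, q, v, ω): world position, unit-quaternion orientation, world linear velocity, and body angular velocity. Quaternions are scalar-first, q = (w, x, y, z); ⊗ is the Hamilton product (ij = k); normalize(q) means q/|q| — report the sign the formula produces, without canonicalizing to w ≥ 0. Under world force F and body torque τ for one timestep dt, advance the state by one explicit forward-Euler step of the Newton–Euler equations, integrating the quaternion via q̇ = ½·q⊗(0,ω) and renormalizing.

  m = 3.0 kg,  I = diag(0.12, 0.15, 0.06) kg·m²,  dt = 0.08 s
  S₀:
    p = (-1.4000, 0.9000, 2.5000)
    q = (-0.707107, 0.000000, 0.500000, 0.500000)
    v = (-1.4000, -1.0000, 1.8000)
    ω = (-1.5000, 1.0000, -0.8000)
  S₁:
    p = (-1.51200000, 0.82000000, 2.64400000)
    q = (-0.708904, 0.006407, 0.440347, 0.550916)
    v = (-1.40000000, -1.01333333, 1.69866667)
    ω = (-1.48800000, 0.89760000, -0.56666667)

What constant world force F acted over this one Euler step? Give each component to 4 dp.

F = (0.0000, -0.5000, -3.8000)

v₁ − v₀ = (0.00000000, -0.01333333, -0.10133333)
m·(v₁−v₀)/dt = (0.0000, -0.5000, -3.8000)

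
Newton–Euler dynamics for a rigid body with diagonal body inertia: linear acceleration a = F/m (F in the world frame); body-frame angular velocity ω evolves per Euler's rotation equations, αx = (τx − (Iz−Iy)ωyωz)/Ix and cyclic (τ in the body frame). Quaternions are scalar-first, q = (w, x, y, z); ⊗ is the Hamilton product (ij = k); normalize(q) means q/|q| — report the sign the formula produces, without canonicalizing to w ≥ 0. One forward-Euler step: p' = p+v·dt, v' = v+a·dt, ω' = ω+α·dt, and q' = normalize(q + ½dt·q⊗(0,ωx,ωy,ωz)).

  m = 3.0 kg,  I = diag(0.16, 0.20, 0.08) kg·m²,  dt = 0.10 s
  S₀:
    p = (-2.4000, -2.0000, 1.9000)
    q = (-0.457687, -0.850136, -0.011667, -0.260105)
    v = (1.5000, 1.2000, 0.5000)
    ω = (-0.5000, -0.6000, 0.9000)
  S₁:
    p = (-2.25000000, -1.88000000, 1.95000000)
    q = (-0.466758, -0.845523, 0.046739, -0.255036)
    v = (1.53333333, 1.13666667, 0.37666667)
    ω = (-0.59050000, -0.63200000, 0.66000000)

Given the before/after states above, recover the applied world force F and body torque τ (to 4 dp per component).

v₁ − v₀ = (0.03333333, -0.06333333, -0.12333333)
m·(v₁−v₀)/dt = (1.0000, -1.9000, -3.7000)
ω₁ − ω₀ = (-0.09050000, -0.03200000, -0.24000000)
gyro term ω₀×Iω₀ = (0.0648, -0.0360, 0.0120)
I·α + gyro = (-0.0800, -0.1000, -0.1800)

F = (1.0000, -1.9000, -3.7000)
τ = (-0.0800, -0.1000, -0.1800)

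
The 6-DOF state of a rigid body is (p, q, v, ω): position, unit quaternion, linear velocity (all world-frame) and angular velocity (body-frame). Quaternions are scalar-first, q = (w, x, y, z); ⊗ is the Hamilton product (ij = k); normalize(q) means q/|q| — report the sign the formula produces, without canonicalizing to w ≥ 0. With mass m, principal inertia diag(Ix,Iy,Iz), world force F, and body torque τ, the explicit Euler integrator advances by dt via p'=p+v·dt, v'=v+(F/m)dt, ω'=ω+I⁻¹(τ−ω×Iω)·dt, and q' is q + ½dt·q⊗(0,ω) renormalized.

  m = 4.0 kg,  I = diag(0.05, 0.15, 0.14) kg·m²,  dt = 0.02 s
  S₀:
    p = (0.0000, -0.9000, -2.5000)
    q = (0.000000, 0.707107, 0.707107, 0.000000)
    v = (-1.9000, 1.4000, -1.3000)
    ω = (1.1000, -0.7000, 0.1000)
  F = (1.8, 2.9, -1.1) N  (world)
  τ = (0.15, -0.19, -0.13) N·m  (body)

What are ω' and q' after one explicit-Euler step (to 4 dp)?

ω' = (1.1597, -0.7240, 0.0924)
q' = (-0.0028, 0.7078, 0.7063, -0.0127)

gyro term ω×Iω = (0.0007, -0.0099, -0.0770)
(τ − ω×Iω)/I = (2.9860, -1.2007, -0.3786)
ω' = ω + α·dt = (1.1597, -0.7240, 0.0924)
2q̇ = q⊗(0,ω) = (-0.2828428, 0.0707107, -0.0707107, -1.2727926)
q' = normalize(q + ½dt·q⊗(0,ω)) = (-0.0028, 0.7078, 0.7063, -0.0127)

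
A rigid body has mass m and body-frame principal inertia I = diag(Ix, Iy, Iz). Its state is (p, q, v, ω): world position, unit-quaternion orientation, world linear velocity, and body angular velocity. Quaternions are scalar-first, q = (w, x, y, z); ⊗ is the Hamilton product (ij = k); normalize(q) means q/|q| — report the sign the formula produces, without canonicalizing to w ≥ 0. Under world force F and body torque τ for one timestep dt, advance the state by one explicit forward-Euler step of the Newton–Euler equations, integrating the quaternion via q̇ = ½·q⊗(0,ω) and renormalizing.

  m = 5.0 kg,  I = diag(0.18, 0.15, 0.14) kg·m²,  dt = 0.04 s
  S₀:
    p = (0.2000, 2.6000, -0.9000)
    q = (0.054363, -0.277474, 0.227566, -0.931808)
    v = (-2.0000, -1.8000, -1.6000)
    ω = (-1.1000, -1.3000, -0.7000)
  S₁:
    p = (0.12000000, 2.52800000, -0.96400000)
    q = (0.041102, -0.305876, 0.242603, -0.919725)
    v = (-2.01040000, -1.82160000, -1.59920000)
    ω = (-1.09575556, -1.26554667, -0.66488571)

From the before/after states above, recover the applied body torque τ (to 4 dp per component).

τ = (0.0100, 0.1600, 0.0800)

rate change Δω = (0.00424444, 0.03445333, 0.03511429)
τ = I·(Δω/dt) + ω₀×(Iω₀) = (0.0100, 0.1600, 0.0800)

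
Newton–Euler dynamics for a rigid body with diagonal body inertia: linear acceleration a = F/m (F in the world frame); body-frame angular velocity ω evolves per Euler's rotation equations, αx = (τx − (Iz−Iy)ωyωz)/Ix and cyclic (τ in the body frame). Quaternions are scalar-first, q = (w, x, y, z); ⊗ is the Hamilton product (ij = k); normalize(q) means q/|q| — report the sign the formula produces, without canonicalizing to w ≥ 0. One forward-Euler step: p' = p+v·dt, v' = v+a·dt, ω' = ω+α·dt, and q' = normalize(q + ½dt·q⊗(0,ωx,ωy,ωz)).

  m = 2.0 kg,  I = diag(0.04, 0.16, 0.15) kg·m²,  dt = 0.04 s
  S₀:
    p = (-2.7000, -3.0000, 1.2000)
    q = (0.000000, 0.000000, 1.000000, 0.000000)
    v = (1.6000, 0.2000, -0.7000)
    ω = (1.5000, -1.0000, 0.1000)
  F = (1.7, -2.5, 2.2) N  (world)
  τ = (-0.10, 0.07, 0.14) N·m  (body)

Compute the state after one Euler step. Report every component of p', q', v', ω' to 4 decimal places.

p' = (-2.6360, -2.9920, 1.1720)
q' = (0.0200, 0.0020, 0.9993, -0.0300)
v' = (1.6340, 0.1500, -0.6560)
ω' = (1.3990, -0.9784, 0.1853)

gyro term ω×Iω = (0.0010, -0.0165, -0.1800)
(τ − ω×Iω)/I = (-2.5250, 0.5406, 2.1333)
ω + α·dt = (1.3990, -0.9784, 0.1853)
2q̇ = q⊗(0,ω) = (1.0000000, 0.1000000, 0.0000000, -1.5000000)
q + ½dt·q⊗(0,ω), renormalized = (0.0200, 0.0020, 0.9993, -0.0300)
a = F/m = (0.8500, -1.2500, 1.1000)
new position p' = (-2.6360, -2.9920, 1.1720)
v + (F/m)dt = (1.6340, 0.1500, -0.6560)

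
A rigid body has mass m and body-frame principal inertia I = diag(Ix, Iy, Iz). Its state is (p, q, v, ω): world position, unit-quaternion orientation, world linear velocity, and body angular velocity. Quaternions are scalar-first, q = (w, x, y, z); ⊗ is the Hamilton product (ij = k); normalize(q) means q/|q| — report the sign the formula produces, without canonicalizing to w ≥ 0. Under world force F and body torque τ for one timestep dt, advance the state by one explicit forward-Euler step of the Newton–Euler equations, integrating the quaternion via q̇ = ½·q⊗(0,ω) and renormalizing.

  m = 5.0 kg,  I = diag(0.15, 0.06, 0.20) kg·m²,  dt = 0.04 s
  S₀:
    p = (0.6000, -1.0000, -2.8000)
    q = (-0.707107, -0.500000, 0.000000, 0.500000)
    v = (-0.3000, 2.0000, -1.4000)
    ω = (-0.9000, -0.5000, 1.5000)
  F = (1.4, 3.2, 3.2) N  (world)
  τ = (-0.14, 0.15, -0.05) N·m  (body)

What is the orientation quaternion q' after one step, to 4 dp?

2q̇ = q⊗(0,ω) = (-1.2000000, 0.8863963, 0.6535535, -0.8106605)
q + ½dt·q⊗(0,ω), renormalized = (-0.7306, -0.4820, 0.0131, 0.4835)

q' = (-0.7306, -0.4820, 0.0131, 0.4835)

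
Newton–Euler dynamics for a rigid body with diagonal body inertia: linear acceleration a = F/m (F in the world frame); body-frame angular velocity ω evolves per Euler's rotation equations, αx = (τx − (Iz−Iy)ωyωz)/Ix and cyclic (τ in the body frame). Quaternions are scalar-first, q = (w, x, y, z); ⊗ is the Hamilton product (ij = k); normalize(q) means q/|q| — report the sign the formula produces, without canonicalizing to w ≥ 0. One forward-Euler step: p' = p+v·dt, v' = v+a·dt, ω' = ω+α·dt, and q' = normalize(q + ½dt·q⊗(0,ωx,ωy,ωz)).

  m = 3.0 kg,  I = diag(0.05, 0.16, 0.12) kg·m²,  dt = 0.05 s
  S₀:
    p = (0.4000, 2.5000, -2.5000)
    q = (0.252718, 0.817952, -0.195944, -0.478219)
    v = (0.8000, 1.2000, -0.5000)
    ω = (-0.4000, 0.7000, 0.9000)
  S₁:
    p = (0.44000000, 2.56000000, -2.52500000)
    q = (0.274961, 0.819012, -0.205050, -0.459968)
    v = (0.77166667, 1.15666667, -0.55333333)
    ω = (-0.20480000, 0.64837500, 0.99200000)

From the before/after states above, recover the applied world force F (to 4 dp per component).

v₁ − v₀ = (-0.02833333, -0.04333333, -0.05333333)
F = m·Δv/dt = (-1.7000, -2.6000, -3.2000)

F = (-1.7000, -2.6000, -3.2000)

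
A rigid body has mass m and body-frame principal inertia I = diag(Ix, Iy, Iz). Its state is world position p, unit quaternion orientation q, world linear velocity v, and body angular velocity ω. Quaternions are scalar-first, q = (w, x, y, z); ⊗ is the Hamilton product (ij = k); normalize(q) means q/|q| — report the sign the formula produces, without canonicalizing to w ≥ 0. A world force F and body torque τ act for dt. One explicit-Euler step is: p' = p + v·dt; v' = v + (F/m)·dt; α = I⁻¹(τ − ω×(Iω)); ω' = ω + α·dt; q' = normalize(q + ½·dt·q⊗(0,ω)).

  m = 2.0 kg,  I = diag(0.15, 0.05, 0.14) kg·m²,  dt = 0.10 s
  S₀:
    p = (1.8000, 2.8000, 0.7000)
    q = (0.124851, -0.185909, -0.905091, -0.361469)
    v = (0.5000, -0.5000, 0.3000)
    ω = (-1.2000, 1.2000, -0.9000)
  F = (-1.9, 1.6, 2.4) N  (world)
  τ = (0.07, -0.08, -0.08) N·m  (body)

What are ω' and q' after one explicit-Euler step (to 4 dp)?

ω' = (-1.0885, 1.0184, -1.0600)
q' = (0.1510, -0.1304, -0.8802, -0.4306)

ω×(Iω) gyroscopic = (-0.0972, 0.0108, 0.1440)
α = I⁻¹(τ − ω×Iω) = (1.1147, -1.8160, -1.6000)
ω + α·dt = (-1.0885, 1.0184, -1.0600)
2q̇ = q⊗(0,ω) = (0.5376963, 1.0985235, 0.4162659, -1.4215659)
q' = normalize(q + ½dt·q⊗(0,ω)) = (0.1510, -0.1304, -0.8802, -0.4306)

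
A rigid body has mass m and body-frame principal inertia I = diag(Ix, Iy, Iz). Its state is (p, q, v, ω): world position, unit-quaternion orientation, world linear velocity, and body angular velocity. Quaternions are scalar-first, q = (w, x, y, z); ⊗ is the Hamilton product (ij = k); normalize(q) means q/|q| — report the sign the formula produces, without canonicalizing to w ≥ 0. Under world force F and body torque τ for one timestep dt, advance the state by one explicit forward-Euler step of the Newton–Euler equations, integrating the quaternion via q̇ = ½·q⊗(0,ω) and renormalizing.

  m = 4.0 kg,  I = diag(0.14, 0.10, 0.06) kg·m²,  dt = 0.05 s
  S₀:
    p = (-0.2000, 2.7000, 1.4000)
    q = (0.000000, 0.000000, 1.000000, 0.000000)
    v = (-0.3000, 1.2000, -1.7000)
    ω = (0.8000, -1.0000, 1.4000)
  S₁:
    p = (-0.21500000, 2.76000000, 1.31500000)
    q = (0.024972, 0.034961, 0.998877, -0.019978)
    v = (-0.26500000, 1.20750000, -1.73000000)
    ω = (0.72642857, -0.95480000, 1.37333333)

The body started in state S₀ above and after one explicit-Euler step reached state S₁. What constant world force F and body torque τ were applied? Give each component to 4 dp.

F = (2.8000, 0.6000, -2.4000)
τ = (-0.1500, 0.1800, 0.0000)

v₁ − v₀ = (0.03500000, 0.00750000, -0.03000000)
m·(v₁−v₀)/dt = (2.8000, 0.6000, -2.4000)
Δω = ω₁−ω₀ = (-0.07357143, 0.04520000, -0.02666667)
gyro term ω₀×Iω₀ = (0.0560, 0.0896, 0.0320)
τ = I·(Δω/dt) + ω₀×(Iω₀) = (-0.1500, 0.1800, 0.0000)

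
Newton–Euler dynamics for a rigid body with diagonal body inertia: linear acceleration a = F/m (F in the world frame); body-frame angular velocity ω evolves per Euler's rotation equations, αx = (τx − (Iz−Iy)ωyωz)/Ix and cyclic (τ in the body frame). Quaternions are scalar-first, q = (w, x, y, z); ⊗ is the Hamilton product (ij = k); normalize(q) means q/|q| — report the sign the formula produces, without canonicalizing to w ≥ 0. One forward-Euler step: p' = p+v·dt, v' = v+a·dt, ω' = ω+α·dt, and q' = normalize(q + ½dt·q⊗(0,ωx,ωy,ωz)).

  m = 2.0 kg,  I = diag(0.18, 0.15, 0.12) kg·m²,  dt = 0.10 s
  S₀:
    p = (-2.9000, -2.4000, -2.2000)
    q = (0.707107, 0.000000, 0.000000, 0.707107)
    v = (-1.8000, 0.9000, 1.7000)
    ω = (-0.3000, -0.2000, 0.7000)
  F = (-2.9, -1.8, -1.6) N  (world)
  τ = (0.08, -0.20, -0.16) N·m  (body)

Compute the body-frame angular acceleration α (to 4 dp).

α = (0.4211, -1.2493, -1.3183)

gyro term ω×Iω = (0.0042, -0.0126, -0.0018)
α = I⁻¹(τ − ω×Iω) = (0.4211, -1.2493, -1.3183)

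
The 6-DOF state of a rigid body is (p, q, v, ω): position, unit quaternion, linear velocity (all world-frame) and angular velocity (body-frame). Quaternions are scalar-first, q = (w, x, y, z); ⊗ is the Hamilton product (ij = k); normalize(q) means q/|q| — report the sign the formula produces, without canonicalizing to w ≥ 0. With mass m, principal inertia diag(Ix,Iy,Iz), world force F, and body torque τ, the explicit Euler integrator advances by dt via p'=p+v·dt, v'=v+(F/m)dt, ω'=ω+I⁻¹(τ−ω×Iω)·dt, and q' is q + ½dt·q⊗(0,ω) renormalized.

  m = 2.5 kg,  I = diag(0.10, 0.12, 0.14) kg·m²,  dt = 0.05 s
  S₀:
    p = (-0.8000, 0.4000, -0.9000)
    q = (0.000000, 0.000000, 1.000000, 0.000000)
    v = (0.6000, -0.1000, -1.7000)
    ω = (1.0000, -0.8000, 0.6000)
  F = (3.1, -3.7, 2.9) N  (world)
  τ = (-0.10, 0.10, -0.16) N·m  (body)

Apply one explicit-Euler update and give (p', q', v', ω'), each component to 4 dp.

ω×(Iω) gyroscopic = (-0.0096, -0.0240, -0.0160)
angular accel α = (-0.9040, 1.0333, -1.0286)
ω' = ω + α·dt = (0.9548, -0.7483, 0.5486)
Hamilton product q⊗(0,ω) = (0.8000000, 0.6000000, 0.0000000, -1.0000000)
q + ½dt·q⊗(0,ω), renormalized = (0.0200, 0.0150, 0.9994, -0.0250)
linear accel F/m = (1.2400, -1.4800, 1.1600)
p + v·dt = (-0.7700, 0.3950, -0.9850)
v' = v + a·dt = (0.6620, -0.1740, -1.6420)

p' = (-0.7700, 0.3950, -0.9850)
q' = (0.0200, 0.0150, 0.9994, -0.0250)
v' = (0.6620, -0.1740, -1.6420)
ω' = (0.9548, -0.7483, 0.5486)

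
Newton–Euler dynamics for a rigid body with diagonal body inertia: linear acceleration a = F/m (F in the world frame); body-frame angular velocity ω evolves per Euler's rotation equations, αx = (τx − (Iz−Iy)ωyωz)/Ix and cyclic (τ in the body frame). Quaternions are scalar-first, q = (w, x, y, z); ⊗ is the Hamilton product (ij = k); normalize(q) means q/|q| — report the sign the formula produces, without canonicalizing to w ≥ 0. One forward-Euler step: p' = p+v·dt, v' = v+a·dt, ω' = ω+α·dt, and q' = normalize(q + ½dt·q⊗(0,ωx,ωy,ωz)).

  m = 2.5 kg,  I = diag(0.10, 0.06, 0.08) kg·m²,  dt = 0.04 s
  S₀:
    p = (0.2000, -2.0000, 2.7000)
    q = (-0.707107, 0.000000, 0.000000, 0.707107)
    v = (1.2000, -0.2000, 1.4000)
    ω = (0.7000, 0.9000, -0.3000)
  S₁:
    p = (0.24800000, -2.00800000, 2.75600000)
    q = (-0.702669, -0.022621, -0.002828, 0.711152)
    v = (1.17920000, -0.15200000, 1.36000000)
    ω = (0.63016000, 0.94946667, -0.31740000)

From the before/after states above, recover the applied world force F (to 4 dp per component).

F = (-1.3000, 3.0000, -2.5000)

Δv = v₁−v₀ = (-0.02080000, 0.04800000, -0.04000000)
applied force F = (-1.3000, 3.0000, -2.5000)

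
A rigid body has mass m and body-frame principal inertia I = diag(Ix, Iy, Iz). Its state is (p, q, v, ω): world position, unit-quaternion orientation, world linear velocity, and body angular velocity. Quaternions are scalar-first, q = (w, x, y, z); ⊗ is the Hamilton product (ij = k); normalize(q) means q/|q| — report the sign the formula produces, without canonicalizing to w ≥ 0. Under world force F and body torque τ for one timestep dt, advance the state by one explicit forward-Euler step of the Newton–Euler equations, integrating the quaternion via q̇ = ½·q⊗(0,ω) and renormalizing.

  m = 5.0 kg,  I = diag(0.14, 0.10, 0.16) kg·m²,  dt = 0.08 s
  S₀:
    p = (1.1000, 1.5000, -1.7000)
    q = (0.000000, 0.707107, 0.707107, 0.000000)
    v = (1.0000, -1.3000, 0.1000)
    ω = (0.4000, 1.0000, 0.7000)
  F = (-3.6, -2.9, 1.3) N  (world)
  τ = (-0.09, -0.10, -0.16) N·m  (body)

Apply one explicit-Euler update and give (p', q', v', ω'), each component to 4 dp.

linear accel F/m = (-0.7200, -0.5800, 0.2600)
p + v·dt = (1.1800, 1.3960, -1.6920)
new velocity v' = (0.9424, -1.3464, 0.1208)
ω×(Iω) gyroscopic = (0.0420, -0.0056, -0.0160)
(τ − ω×Iω)/I = (-0.9429, -0.9440, -0.9000)
ω + α·dt = (0.3246, 0.9245, 0.6280)
q⊗(0,ω) = (-0.9899498, 0.4949749, -0.4949749, 0.4242642)
q + ½dt·q⊗(0,ω), renormalized = (-0.0395, 0.7259, 0.6864, 0.0169)

p' = (1.1800, 1.3960, -1.6920)
q' = (-0.0395, 0.7259, 0.6864, 0.0169)
v' = (0.9424, -1.3464, 0.1208)
ω' = (0.3246, 0.9245, 0.6280)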